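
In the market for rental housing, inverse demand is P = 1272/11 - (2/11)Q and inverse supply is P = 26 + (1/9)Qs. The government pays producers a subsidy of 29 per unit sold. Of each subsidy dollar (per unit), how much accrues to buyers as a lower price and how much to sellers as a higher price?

Buyers gain 18 per unit; sellers gain 11 per unit

Pre-subsidy: 1272/11 - (2/11)Q = 26 + (1/9)Q gives Q* = 306 and P* = 60.
With the subsidy, sellers receive Ps = Pb + 29 for each unit, where Pb is the price buyers pay.
On the curves, Pb = 1272/11 - (2/11)Q and Ps = 26 + (1/9)Q; the wedge Ps − Pb = 29 gives 26 + (1/9)Q − (1272/11 - (2/11)Q) = 29, so Q' = 405.
Then Pb = 1272/11 − (2/11)·405 = 42 and Ps = 26 + (1/9)·405 = 71.
Buyers' price falls by P* − Pb = 60 − 42 = 18; sellers' price rises by Ps − P* = 71 − 60 = 11.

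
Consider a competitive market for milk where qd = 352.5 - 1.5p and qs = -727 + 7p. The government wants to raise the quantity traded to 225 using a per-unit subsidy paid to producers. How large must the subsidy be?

At q = 225, invert demand for the buyer price: pb = (352.5 − 225)/1.5 = 85; invert supply for the seller price: ps = (225 − (-727))/7 = 136.
The subsidy must fill the gap: s = ps − pb = 136 − 85 = 51.

Required subsidy s = 51 per unit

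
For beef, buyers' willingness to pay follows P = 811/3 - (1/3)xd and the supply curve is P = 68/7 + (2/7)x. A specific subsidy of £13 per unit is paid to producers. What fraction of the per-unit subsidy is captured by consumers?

Consumer share = 7/13

Pre-subsidy: 811/3 - (1/3)x = 68/7 + (2/7)x gives x* = 421 and P* = 130.
With the subsidy, sellers receive Ps = Pb + 13 for each unit, where Pb is the price buyers pay.
On the curves, Pb = 811/3 - (1/3)x and Ps = 68/7 + (2/7)x; the wedge Ps − Pb = 13 gives 68/7 + (2/7)x − (811/3 - (1/3)x) = 13, so x' = 442.
Then Pb = 811/3 − (1/3)·442 = 123 and Ps = 68/7 + (2/7)·442 = 136.
Buyers' price falls by P* − Pb = 130 − 123 = 7; sellers' price rises by Ps − P* = 136 − 130 = 6.
So consumers capture 7/13 = 7/13 of each unit of subsidy.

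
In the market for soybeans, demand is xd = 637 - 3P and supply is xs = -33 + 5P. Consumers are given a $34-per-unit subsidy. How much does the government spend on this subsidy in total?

Government cost = $15283

Pre-subsidy: 637 - 3P = -33 + 5P gives P* = 83.75, x* = 385.75.
With the rebate, buyers effectively pay Pb = Ps − 34, where Ps is the price sellers receive.
Demand in terms of Ps becomes xd = 637 − 3(Ps − 34) = 739 - 3Ps. Setting this equal to supply: 739 - 3Ps = -33 + 5Ps, so Ps = 96.5.
Buyers pay Pb = 96.5 − 34 = 62.5; x' = -33 + 5·96.5 = 449.5.
Government outlay = subsidy × quantity = 34 × 449.5 = 15283.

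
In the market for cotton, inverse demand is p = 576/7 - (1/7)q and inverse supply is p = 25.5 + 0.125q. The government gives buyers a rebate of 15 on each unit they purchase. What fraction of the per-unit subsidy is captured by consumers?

Consumer share = 8/15

Pre-subsidy: 576/7 - (1/7)q = 25.5 + 0.125q gives q* = 212 and p* = 52.
With the rebate, buyers effectively pay pb = ps − 15, where ps is the price sellers receive.
On the curves, pb = 576/7 - (1/7)q and ps = 25.5 + 0.125q; the wedge ps − pb = 15 gives 25.5 + 0.125q − (576/7 - (1/7)q) = 15, so q' = 268.
Then pb = 576/7 − (1/7)·268 = 44 and ps = 25.5 + 0.125·268 = 59.
Buyers' price falls by p* − pb = 52 − 44 = 8; sellers' price rises by ps − p* = 59 − 52 = 7.
So consumers capture 8/15 = 8/15 of each unit of subsidy.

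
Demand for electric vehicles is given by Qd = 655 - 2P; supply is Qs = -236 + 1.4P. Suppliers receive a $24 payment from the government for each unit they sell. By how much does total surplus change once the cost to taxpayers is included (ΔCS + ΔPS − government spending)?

Net change in total surplus = -4032/17

Pre-subsidy: 655 - 2P = -236 + 1.4P gives P* = 4455/17, Q* = 2225/17.
With the subsidy, sellers receive Ps = Pb + 24 for each unit, where Pb is the price buyers pay.
Supply in terms of Pb becomes Qs = -236 + 1.4(Pb + 24) = -202.4 + 1.4Pb. Setting this equal to demand: 655 - 2Pb = -202.4 + 1.4Pb, so Pb = 4287/17.
Sellers receive Ps = 4287/17 + 24 = 4695/17; Q' = 655 − 2·(4287/17) = 2561/17.
ΔCS = ½(2225/17 + 2561/17)(4455/17 − 4287/17) = 402024/289; ΔPS = ½(2225/17 + 2561/17)(4695/17 − 4455/17) = 574320/289.
Government spending = 24 × 2561/17 = 61464/17.
Net change = 402024/289 + 574320/289 − 61464/17 = -4032/17. The loss equals the DWL triangle ½·24·336/17.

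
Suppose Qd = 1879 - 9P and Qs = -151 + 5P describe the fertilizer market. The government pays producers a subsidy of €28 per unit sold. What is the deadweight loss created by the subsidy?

Pre-subsidy: 1879 - 9P = -151 + 5P gives P* = 145, Q* = 574.
With the subsidy, sellers receive Ps = Pb + 28 for each unit, where Pb is the price buyers pay.
Supply in terms of Pb becomes Qs = -151 + 5(Pb + 28) = -11 + 5Pb. Setting this equal to demand: 1879 - 9Pb = -11 + 5Pb, so Pb = 135.
Sellers receive Ps = 135 + 28 = 163; Q' = 1879 − 9·135 = 664.
The subsidy expands output by 664 − 574 = 90 past the efficient level; on those units the gap between marginal cost and willingness to pay runs from 0 up to 28.
DWL = ½ × 28 × 90 = 1260.

Deadweight loss = €1260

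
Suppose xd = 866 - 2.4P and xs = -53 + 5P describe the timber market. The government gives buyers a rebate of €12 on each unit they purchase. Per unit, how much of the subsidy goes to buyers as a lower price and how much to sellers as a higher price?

Pre-subsidy: 866 - 2.4P = -53 + 5P gives P* = 4595/37, x* = 21014/37.
With the rebate, buyers effectively pay Pb = Ps − 12, where Ps is the price sellers receive.
Demand in terms of Ps becomes xd = 866 − 2.4(Ps − 12) = 894.8 - 2.4Ps. Setting this equal to supply: 894.8 - 2.4Ps = -53 + 5Ps, so Ps = 4739/37.
Buyers pay Pb = 4739/37 − 12 = 4295/37; x' = -53 + 5·(4739/37) = 21734/37.
Buyers' price falls by P* − Pb = 4595/37 − 4295/37 = 300/37; sellers' price rises by Ps − P* = 4739/37 − 4595/37 = 144/37.

Buyers gain 300/37 per unit; sellers gain 144/37 per unit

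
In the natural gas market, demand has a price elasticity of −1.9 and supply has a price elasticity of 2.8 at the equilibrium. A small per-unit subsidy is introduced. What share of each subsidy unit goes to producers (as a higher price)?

For a small subsidy around the equilibrium, the benefit split depends on the relative slopes, which at a point are proportional to the elasticities.
Buyer share = εs/(εs + |εd|) = 2.8/(2.8 + 1.9) = 28/47; seller share = |εd|/(εs + |εd|) = 19/47.
So producers capture 19/47 of the subsidy.

Producer share = 19/47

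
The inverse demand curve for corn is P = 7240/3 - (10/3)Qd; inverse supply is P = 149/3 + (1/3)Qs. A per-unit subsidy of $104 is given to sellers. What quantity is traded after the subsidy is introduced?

Q' = 673

Pre-subsidy: 7240/3 - (10/3)Q = 149/3 + (1/3)Q gives Q* = 7091/11 and P* = 2910/11.
With the subsidy, sellers receive Ps = Pb + 104 for each unit, where Pb is the price buyers pay.
On the curves, Pb = 7240/3 - (10/3)Q and Ps = 149/3 + (1/3)Q; the wedge Ps − Pb = 104 gives 149/3 + (1/3)Q − (7240/3 - (10/3)Q) = 104, so Q' = 673.
Then Pb = 7240/3 − (10/3)·673 = 170 and Ps = 149/3 + (1/3)·673 = 274.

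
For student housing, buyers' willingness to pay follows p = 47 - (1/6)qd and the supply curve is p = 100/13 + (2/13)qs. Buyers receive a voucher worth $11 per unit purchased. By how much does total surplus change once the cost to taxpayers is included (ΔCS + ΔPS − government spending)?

Pre-subsidy: 47 - (1/6)q = 100/13 + (2/13)q gives q* = 122.64 and p* = 26.56.
With the rebate, buyers effectively pay pb = ps − 11, where ps is the price sellers receive.
On the curves, pb = 47 - (1/6)q and ps = 100/13 + (2/13)q; the wedge ps − pb = 11 gives 100/13 + (2/13)q − (47 - (1/6)q) = 11, so q' = 156.96.
Then pb = 47 − (1/6)·156.96 = 20.84 and ps = 100/13 + (2/13)·156.96 = 31.84.
ΔCS = ½(122.64 + 156.96)(26.56 − 20.84) = 799.656; ΔPS = ½(122.64 + 156.96)(31.84 − 26.56) = 738.144.
Government spending = 11 × 156.96 = 1726.56.
Net change = 799.656 + 738.144 − 1726.56 = -188.76. The loss equals the DWL triangle ½·11·34.32.

Net change in total surplus = -$188.76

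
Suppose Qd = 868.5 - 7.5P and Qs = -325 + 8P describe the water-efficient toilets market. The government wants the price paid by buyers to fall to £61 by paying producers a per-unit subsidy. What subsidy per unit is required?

At a buyer price of 61, quantity demanded is 868.5 − 7.5·61 = 411.
Sellers supply 411 only when they receive Ps with -325 + 8·Ps = 411, i.e. Ps = 92.
s = Ps − Pb = 92 − 61 = 31.

Required subsidy s = £31 per unit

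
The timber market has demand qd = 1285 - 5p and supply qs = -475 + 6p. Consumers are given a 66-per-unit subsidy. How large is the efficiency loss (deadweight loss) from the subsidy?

Pre-subsidy: 1285 - 5p = -475 + 6p gives p* = 160, q* = 485.
With the rebate, buyers effectively pay pb = ps − 66, where ps is the price sellers receive.
Demand in terms of ps becomes qd = 1285 − 5(ps − 66) = 1615 - 5ps. Setting this equal to supply: 1615 - 5ps = -475 + 6ps, so ps = 190.
Buyers pay pb = 190 − 66 = 124; q' = -475 + 6·190 = 665.
The subsidy expands output by 665 − 485 = 180 past the efficient level; on those units the gap between marginal cost and willingness to pay runs from 0 up to 66.
DWL = ½ × 66 × 180 = 5940.

Deadweight loss = 5940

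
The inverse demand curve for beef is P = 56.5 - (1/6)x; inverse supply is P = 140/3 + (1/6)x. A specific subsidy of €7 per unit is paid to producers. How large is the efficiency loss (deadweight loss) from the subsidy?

Pre-subsidy: 56.5 - (1/6)x = 140/3 + (1/6)x gives x* = 29.5 and P* = 619/12.
With the subsidy, sellers receive Ps = Pb + 7 for each unit, where Pb is the price buyers pay.
On the curves, Pb = 56.5 - (1/6)x and Ps = 140/3 + (1/6)x; the wedge Ps − Pb = 7 gives 140/3 + (1/6)x − (56.5 - (1/6)x) = 7, so x' = 50.5.
Then Pb = 56.5 − (1/6)·50.5 = 577/12 and Ps = 140/3 + (1/6)·50.5 = 661/12.
The subsidy expands output by 50.5 − 29.5 = 21 past the efficient level; on those units the gap between marginal cost and willingness to pay runs from 0 up to 7.
DWL = ½ × 7 × 21 = 73.5.

Deadweight loss = €73.5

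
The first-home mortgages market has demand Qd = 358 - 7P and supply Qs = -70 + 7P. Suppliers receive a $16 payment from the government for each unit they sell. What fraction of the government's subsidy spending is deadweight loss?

Pre-subsidy: 358 - 7P = -70 + 7P gives P* = 214/7, Q* = 144.
With the subsidy, sellers receive Ps = Pb + 16 for each unit, where Pb is the price buyers pay.
Supply in terms of Pb becomes Qs = -70 + 7(Pb + 16) = 42 + 7Pb. Setting this equal to demand: 358 - 7Pb = 42 + 7Pb, so Pb = 158/7.
Sellers receive Ps = 158/7 + 16 = 270/7; Q' = 358 − 7·(158/7) = 200.
ΔCS = ½(144 + 200)(214/7 − 158/7) = 1376; ΔPS = ½(144 + 200)(270/7 − 214/7) = 1376.
Government spending = 16 × 200 = 3200.
DWL = ½ × 16 × (200 − 144) = 448; fraction = 448 / 3200 = 0.14.

DWL / government spending = 0.14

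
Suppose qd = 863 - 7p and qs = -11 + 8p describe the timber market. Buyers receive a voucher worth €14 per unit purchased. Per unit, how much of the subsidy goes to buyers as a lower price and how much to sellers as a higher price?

Pre-subsidy: 863 - 7p = -11 + 8p gives p* = 874/15, q* = 6827/15.
With the rebate, buyers effectively pay pb = ps − 14, where ps is the price sellers receive.
Demand in terms of ps becomes qd = 863 − 7(ps − 14) = 961 - 7ps. Setting this equal to supply: 961 - 7ps = -11 + 8ps, so ps = 64.8.
Buyers pay pb = 64.8 − 14 = 50.8; q' = -11 + 8·64.8 = 507.4.
Buyers' price falls by p* − pb = 874/15 − 50.8 = 112/15; sellers' price rises by ps − p* = 64.8 − 874/15 = 98/15.

Buyers gain 112/15 per unit; sellers gain 98/15 per unit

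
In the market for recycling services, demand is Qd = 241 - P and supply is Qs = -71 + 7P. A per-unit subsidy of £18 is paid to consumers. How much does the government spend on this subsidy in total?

Pre-subsidy: 241 - P = -71 + 7P gives P* = 39, Q* = 202.
With the rebate, buyers effectively pay Pb = Ps − 18, where Ps is the price sellers receive.
Demand in terms of Ps becomes Qd = 241 − 1(Ps − 18) = 259 - Ps. Setting this equal to supply: 259 - Ps = -71 + 7Ps, so Ps = 41.25.
Buyers pay Pb = 41.25 − 18 = 23.25; Q' = -71 + 7·41.25 = 217.75.
Government outlay = subsidy × quantity = 18 × 217.75 = 3919.5.

Government cost = £3919.5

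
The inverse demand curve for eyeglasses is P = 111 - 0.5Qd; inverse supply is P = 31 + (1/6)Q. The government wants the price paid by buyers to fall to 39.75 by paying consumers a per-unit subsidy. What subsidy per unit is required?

Required subsidy s = 15 per unit

At a buyer price of 39.75, quantity demanded is 222 − 2·39.75 = 142.5.
Sellers supply 142.5 only when they receive Ps = 31 + (1/6)·142.5 = 54.75.
s = Ps − Pb = 54.75 − 39.75 = 15.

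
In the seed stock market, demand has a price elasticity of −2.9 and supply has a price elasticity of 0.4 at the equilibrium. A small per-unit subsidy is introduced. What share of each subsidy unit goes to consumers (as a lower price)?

For a small subsidy around the equilibrium, the benefit split depends on the relative slopes, which at a point are proportional to the elasticities.
Buyer share = εs/(εs + |εd|) = 0.4/(0.4 + 2.9) = 4/33; seller share = |εd|/(εs + |εd|) = 29/33.

Consumer share = 4/33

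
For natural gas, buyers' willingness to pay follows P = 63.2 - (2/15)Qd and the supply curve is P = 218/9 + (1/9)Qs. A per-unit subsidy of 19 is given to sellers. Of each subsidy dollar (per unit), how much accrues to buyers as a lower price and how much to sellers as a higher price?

Pre-subsidy: 63.2 - (2/15)Q = 218/9 + (1/9)Q gives Q* = 1754/11 and P* = 1384/33.
With the subsidy, sellers receive Ps = Pb + 19 for each unit, where Pb is the price buyers pay.
On the curves, Pb = 63.2 - (2/15)Q and Ps = 218/9 + (1/9)Q; the wedge Ps − Pb = 19 gives 218/9 + (1/9)Q − (63.2 - (2/15)Q) = 19, so Q' = 2609/11.
Then Pb = 63.2 − (2/15)·(2609/11) = 1042/33 and Ps = 218/9 + (1/9)·(2609/11) = 1669/33.
Buyers' price falls by P* − Pb = 1384/33 − 1042/33 = 114/11; sellers' price rises by Ps − P* = 1669/33 − 1384/33 = 95/11.

Buyers gain 114/11 per unit; sellers gain 95/11 per unit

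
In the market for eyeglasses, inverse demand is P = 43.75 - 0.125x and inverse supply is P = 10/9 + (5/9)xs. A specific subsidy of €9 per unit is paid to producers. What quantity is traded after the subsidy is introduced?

Pre-subsidy: 43.75 - 0.125x = 10/9 + (5/9)x gives x* = 3070/49 and P* = 1760/49.
With the subsidy, sellers receive Ps = Pb + 9 for each unit, where Pb is the price buyers pay.
On the curves, Pb = 43.75 - 0.125x and Ps = 10/9 + (5/9)x; the wedge Ps − Pb = 9 gives 10/9 + (5/9)x − (43.75 - 0.125x) = 9, so x' = 3718/49.
Then Pb = 43.75 − 0.125·(3718/49) = 1679/49 and Ps = 10/9 + (5/9)·(3718/49) = 2120/49.

x' = 3718/49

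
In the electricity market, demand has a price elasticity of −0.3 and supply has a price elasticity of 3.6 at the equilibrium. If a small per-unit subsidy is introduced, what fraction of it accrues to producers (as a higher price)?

For a small subsidy around the equilibrium, the benefit split depends on the relative slopes, which at a point are proportional to the elasticities.
Buyer share = εs/(εs + |εd|) = 3.6/(3.6 + 0.3) = 12/13; seller share = |εd|/(εs + |εd|) = 1/13.
So producers capture 1/13 of the subsidy.

Producer share = 1/13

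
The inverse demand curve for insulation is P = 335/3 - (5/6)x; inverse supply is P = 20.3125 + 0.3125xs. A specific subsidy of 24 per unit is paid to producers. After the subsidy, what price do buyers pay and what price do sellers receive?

Buyers pay 611/22; sellers receive 1139/22

Pre-subsidy: 335/3 - (5/6)x = 20.3125 + 0.3125x gives x* = 877/11 and P* = 995/22.
With the subsidy, sellers receive Ps = Pb + 24 for each unit, where Pb is the price buyers pay.
On the curves, Pb = 335/3 - (5/6)x and Ps = 20.3125 + 0.3125x; the wedge Ps − Pb = 24 gives 20.3125 + 0.3125x − (335/3 - (5/6)x) = 24, so x' = 5537/55.
Then Pb = 335/3 − (5/6)·(5537/55) = 611/22 and Ps = 20.3125 + 0.3125·(5537/55) = 1139/22.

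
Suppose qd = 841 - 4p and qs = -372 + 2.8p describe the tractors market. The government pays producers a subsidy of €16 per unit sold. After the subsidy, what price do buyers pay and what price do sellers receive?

Buyers pay 5841/34; sellers receive 6385/34

Pre-subsidy: 841 - 4p = -372 + 2.8p gives p* = 6065/34, q* = 2167/17.
With the subsidy, sellers receive ps = pb + 16 for each unit, where pb is the price buyers pay.
Supply in terms of pb becomes qs = -372 + 2.8(pb + 16) = -327.2 + 2.8pb. Setting this equal to demand: 841 - 4pb = -327.2 + 2.8pb, so pb = 5841/34.
Sellers receive ps = 5841/34 + 16 = 6385/34; q' = 841 − 4·(5841/34) = 2615/17.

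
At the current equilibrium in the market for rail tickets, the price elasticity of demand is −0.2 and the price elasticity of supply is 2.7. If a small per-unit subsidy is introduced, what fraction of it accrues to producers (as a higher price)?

Producer share = 2/29

For a small subsidy around the equilibrium, the benefit split depends on the relative slopes, which at a point are proportional to the elasticities.
Buyer share = εs/(εs + |εd|) = 2.7/(2.7 + 0.2) = 27/29; seller share = |εd|/(εs + |εd|) = 2/29.
So producers capture 2/29 of the subsidy.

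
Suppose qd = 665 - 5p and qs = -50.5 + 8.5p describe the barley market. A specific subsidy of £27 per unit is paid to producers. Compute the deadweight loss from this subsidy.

Pre-subsidy: 665 - 5p = -50.5 + 8.5p gives p* = 53, q* = 400.
With the subsidy, sellers receive ps = pb + 27 for each unit, where pb is the price buyers pay.
Supply in terms of pb becomes qs = -50.5 + 8.5(pb + 27) = 179 + 8.5pb. Setting this equal to demand: 665 - 5pb = 179 + 8.5pb, so pb = 36.
Sellers receive ps = 36 + 27 = 63; q' = 665 − 5·36 = 485.
The subsidy expands output by 485 − 400 = 85 past the efficient level; on those units the gap between marginal cost and willingness to pay runs from 0 up to 27.
DWL = ½ × 27 × 85 = 1147.5.

Deadweight loss = £1147.5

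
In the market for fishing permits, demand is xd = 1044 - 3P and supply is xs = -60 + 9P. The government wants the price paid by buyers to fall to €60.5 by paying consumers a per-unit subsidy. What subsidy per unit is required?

Required subsidy s = €42 per unit

At a buyer price of 60.5, quantity demanded is 1044 − 3·60.5 = 862.5.
Sellers supply 862.5 only when they receive Ps with -60 + 9·Ps = 862.5, i.e. Ps = 102.5.
s = Ps − Pb = 102.5 − 60.5 = 42.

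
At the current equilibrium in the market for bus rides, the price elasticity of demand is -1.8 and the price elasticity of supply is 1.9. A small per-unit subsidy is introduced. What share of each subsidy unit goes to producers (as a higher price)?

Producer share = 18/37

For a small subsidy around the equilibrium, the benefit split depends on the relative slopes, which at a point are proportional to the elasticities.
Buyer share = εs/(εs + |εd|) = 1.9/(1.9 + 1.8) = 19/37; seller share = |εd|/(εs + |εd|) = 18/37.
So producers capture 18/37 of the subsidy.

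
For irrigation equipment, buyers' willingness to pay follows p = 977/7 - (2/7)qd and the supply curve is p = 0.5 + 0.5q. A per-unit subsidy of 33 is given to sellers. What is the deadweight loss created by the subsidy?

Pre-subsidy: 977/7 - (2/7)q = 0.5 + 0.5q gives q* = 177 and p* = 89.
With the subsidy, sellers receive ps = pb + 33 for each unit, where pb is the price buyers pay.
On the curves, pb = 977/7 - (2/7)q and ps = 0.5 + 0.5q; the wedge ps − pb = 33 gives 0.5 + 0.5q − (977/7 - (2/7)q) = 33, so q' = 219.
Then pb = 977/7 − (2/7)·219 = 77 and ps = 0.5 + 0.5·219 = 110.
The subsidy expands output by 219 − 177 = 42 past the efficient level; on those units the gap between marginal cost and willingness to pay runs from 0 up to 33.
DWL = ½ × 33 × 42 = 693.

Deadweight loss = 693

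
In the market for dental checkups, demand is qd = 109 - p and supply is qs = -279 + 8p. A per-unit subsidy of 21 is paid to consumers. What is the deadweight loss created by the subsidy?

Pre-subsidy: 109 - p = -279 + 8p gives p* = 388/9, q* = 593/9.
With the rebate, buyers effectively pay pb = ps − 21, where ps is the price sellers receive.
Demand in terms of ps becomes qd = 109 − 1(ps − 21) = 130 - ps. Setting this equal to supply: 130 - ps = -279 + 8ps, so ps = 409/9.
Buyers pay pb = 409/9 − 21 = 220/9; q' = -279 + 8·(409/9) = 761/9.
The subsidy expands output by 761/9 − 593/9 = 56/3 past the efficient level; on those units the gap between marginal cost and willingness to pay runs from 0 up to 21.
DWL = ½ × 21 × 56/3 = 196.

Deadweight loss = 196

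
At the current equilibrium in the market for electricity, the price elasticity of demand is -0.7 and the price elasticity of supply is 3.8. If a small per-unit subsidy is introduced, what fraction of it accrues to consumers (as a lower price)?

Consumer share = 38/45

For a small subsidy around the equilibrium, the benefit split depends on the relative slopes, which at a point are proportional to the elasticities.
Buyer share = εs/(εs + |εd|) = 3.8/(3.8 + 0.7) = 38/45; seller share = |εd|/(εs + |εd|) = 7/45.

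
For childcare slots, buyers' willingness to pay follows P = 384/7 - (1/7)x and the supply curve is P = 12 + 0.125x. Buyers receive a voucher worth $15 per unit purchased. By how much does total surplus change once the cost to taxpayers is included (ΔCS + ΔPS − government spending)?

Pre-subsidy: 384/7 - (1/7)x = 12 + 0.125x gives x* = 160 and P* = 32.
With the rebate, buyers effectively pay Pb = Ps − 15, where Ps is the price sellers receive.
On the curves, Pb = 384/7 - (1/7)x and Ps = 12 + 0.125x; the wedge Ps − Pb = 15 gives 12 + 0.125x − (384/7 - (1/7)x) = 15, so x' = 216.
Then Pb = 384/7 − (1/7)·216 = 24 and Ps = 12 + 0.125·216 = 39.
ΔCS = ½(160 + 216)(32 − 24) = 1504; ΔPS = ½(160 + 216)(39 − 32) = 1316.
Government spending = 15 × 216 = 3240.
Net change = 1504 + 1316 − 3240 = -420. The loss equals the DWL triangle ½·15·56.

Net change in total surplus = -$420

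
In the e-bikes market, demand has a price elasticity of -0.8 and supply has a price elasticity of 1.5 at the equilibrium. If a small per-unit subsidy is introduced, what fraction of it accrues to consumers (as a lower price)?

Consumer share = 15/23

For a small subsidy around the equilibrium, the benefit split depends on the relative slopes, which at a point are proportional to the elasticities.
Buyer share = εs/(εs + |εd|) = 1.5/(1.5 + 0.8) = 15/23; seller share = |εd|/(εs + |εd|) = 8/23.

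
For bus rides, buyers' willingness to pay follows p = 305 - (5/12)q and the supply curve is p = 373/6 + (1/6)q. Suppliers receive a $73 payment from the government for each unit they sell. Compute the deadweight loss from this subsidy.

Pre-subsidy: 305 - (5/12)q = 373/6 + (1/6)q gives q* = 2914/7 and p* = 5525/42.
With the subsidy, sellers receive ps = pb + 73 for each unit, where pb is the price buyers pay.
On the curves, pb = 305 - (5/12)q and ps = 373/6 + (1/6)q; the wedge ps − pb = 73 gives 373/6 + (1/6)q − (305 - (5/12)q) = 73, so q' = 3790/7.
Then pb = 305 − (5/12)·(3790/7) = 3335/42 and ps = 373/6 + (1/6)·(3790/7) = 6401/42.
The subsidy expands output by 3790/7 − 2914/7 = 876/7 past the efficient level; on those units the gap between marginal cost and willingness to pay runs from 0 up to 73.
DWL = ½ × 73 × 876/7 = 31974/7.

Deadweight loss = 31974/7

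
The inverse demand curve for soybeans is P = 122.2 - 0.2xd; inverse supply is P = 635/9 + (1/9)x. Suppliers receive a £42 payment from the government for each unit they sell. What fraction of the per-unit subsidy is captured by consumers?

Pre-subsidy: 122.2 - 0.2x = 635/9 + (1/9)x gives x* = 166 and P* = 89.
With the subsidy, sellers receive Ps = Pb + 42 for each unit, where Pb is the price buyers pay.
On the curves, Pb = 122.2 - 0.2x and Ps = 635/9 + (1/9)x; the wedge Ps − Pb = 42 gives 635/9 + (1/9)x − (122.2 - 0.2x) = 42, so x' = 301.
Then Pb = 122.2 − 0.2·301 = 62 and Ps = 635/9 + (1/9)·301 = 104.
Buyers' price falls by P* − Pb = 89 − 62 = 27; sellers' price rises by Ps − P* = 104 − 89 = 15.
So consumers capture 27/42 = 9/14 of each unit of subsidy.

Consumer share = 9/14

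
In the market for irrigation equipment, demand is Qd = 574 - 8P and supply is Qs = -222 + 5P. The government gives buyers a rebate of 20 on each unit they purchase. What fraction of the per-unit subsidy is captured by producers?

Producer share = 8/13

Pre-subsidy: 574 - 8P = -222 + 5P gives P* = 796/13, Q* = 1094/13.
With the rebate, buyers effectively pay Pb = Ps − 20, where Ps is the price sellers receive.
Demand in terms of Ps becomes Qd = 574 − 8(Ps − 20) = 734 - 8Ps. Setting this equal to supply: 734 - 8Ps = -222 + 5Ps, so Ps = 956/13.
Buyers pay Pb = 956/13 − 20 = 696/13; Q' = -222 + 5·(956/13) = 1894/13.
Buyers' price falls by P* − Pb = 796/13 − 696/13 = 100/13; sellers' price rises by Ps − P* = 956/13 − 796/13 = 160/13.
So producers capture (160/13)/20 = 8/13 of each unit of subsidy.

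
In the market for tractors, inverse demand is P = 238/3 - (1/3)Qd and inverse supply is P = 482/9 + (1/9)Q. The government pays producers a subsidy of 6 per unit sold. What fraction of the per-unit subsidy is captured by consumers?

Pre-subsidy: 238/3 - (1/3)Q = 482/9 + (1/9)Q gives Q* = 58 and P* = 60.
With the subsidy, sellers receive Ps = Pb + 6 for each unit, where Pb is the price buyers pay.
On the curves, Pb = 238/3 - (1/3)Q and Ps = 482/9 + (1/9)Q; the wedge Ps − Pb = 6 gives 482/9 + (1/9)Q − (238/3 - (1/3)Q) = 6, so Q' = 71.5.
Then Pb = 238/3 − (1/3)·71.5 = 55.5 and Ps = 482/9 + (1/9)·71.5 = 61.5.
Buyers' price falls by P* − Pb = 60 − 55.5 = 4.5; sellers' price rises by Ps − P* = 61.5 − 60 = 1.5.
So consumers capture 4.5/6 = 0.75 of each unit of subsidy.

Consumer share = 0.75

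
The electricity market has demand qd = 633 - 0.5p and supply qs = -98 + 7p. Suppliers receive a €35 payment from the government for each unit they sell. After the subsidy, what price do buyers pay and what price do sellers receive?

Pre-subsidy: 633 - 0.5p = -98 + 7p gives p* = 1462/15, q* = 8764/15.
With the subsidy, sellers receive ps = pb + 35 for each unit, where pb is the price buyers pay.
Supply in terms of pb becomes qs = -98 + 7(pb + 35) = 147 + 7pb. Setting this equal to demand: 633 - 0.5pb = 147 + 7pb, so pb = 64.8.
Sellers receive ps = 64.8 + 35 = 99.8; q' = 633 − 0.5·64.8 = 600.6.

Buyers pay €64.8; sellers receive €99.8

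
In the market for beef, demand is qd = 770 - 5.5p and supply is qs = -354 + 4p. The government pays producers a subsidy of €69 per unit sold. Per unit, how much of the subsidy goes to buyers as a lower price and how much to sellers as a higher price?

Buyers gain 552/19 per unit; sellers gain 759/19 per unit

Pre-subsidy: 770 - 5.5p = -354 + 4p gives p* = 2248/19, q* = 2266/19.
With the subsidy, sellers receive ps = pb + 69 for each unit, where pb is the price buyers pay.
Supply in terms of pb becomes qs = -354 + 4(pb + 69) = -78 + 4pb. Setting this equal to demand: 770 - 5.5pb = -78 + 4pb, so pb = 1696/19.
Sellers receive ps = 1696/19 + 69 = 3007/19; q' = 770 − 5.5·(1696/19) = 5302/19.
Buyers' price falls by p* − pb = 2248/19 − 1696/19 = 552/19; sellers' price rises by ps − p* = 3007/19 − 2248/19 = 759/19.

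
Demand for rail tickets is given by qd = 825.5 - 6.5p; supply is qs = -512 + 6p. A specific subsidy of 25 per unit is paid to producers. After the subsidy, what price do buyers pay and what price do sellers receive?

Buyers pay 95; sellers receive 120

Pre-subsidy: 825.5 - 6.5p = -512 + 6p gives p* = 107, q* = 130.
With the subsidy, sellers receive ps = pb + 25 for each unit, where pb is the price buyers pay.
Supply in terms of pb becomes qs = -512 + 6(pb + 25) = -362 + 6pb. Setting this equal to demand: 825.5 - 6.5pb = -362 + 6pb, so pb = 95.
Sellers receive ps = 95 + 25 = 120; q' = 825.5 − 6.5·95 = 208.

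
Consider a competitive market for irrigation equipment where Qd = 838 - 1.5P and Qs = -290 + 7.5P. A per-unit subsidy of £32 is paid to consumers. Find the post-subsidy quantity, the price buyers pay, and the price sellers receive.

Q' = 690; buyers pay 296/3; sellers receive 392/3

Pre-subsidy: 838 - 1.5P = -290 + 7.5P gives P* = 376/3, Q* = 650.
With the rebate, buyers effectively pay Pb = Ps − 32, where Ps is the price sellers receive.
Demand in terms of Ps becomes Qd = 838 − 1.5(Ps − 32) = 886 - 1.5Ps. Setting this equal to supply: 886 - 1.5Ps = -290 + 7.5Ps, so Ps = 392/3.
Buyers pay Pb = 392/3 − 32 = 296/3; Q' = -290 + 7.5·(392/3) = 690.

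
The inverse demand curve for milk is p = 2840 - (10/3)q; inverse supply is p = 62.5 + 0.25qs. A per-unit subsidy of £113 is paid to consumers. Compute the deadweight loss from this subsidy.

Deadweight loss = 76614/43

Pre-subsidy: 2840 - (10/3)q = 62.5 + 0.25q gives q* = 33330/43 and p* = 11020/43.
With the rebate, buyers effectively pay pb = ps − 113, where ps is the price sellers receive.
On the curves, pb = 2840 - (10/3)q and ps = 62.5 + 0.25q; the wedge ps − pb = 113 gives 62.5 + 0.25q − (2840 - (10/3)q) = 113, so q' = 34686/43.
Then pb = 2840 − (10/3)·(34686/43) = 6500/43 and ps = 62.5 + 0.25·(34686/43) = 11359/43.
The subsidy expands output by 34686/43 − 33330/43 = 1356/43 past the efficient level; on those units the gap between marginal cost and willingness to pay runs from 0 up to 113.
DWL = ½ × 113 × 1356/43 = 76614/43.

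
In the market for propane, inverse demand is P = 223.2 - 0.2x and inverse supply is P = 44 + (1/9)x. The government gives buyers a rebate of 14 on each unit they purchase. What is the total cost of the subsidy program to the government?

Pre-subsidy: 223.2 - 0.2x = 44 + (1/9)x gives x* = 576 and P* = 108.
With the rebate, buyers effectively pay Pb = Ps − 14, where Ps is the price sellers receive.
On the curves, Pb = 223.2 - 0.2x and Ps = 44 + (1/9)x; the wedge Ps − Pb = 14 gives 44 + (1/9)x − (223.2 - 0.2x) = 14, so x' = 621.
Then Pb = 223.2 − 0.2·621 = 99 and Ps = 44 + (1/9)·621 = 113.
Government outlay = subsidy × quantity = 14 × 621 = 8694.

Government cost = 8694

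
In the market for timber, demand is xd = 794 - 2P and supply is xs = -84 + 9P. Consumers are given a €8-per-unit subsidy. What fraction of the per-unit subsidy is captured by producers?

Producer share = 2/11

Pre-subsidy: 794 - 2P = -84 + 9P gives P* = 878/11, x* = 6978/11.
With the rebate, buyers effectively pay Pb = Ps − 8, where Ps is the price sellers receive.
Demand in terms of Ps becomes xd = 794 − 2(Ps − 8) = 810 - 2Ps. Setting this equal to supply: 810 - 2Ps = -84 + 9Ps, so Ps = 894/11.
Buyers pay Pb = 894/11 − 8 = 806/11; x' = -84 + 9·(894/11) = 7122/11.
Buyers' price falls by P* − Pb = 878/11 − 806/11 = 72/11; sellers' price rises by Ps − P* = 894/11 − 878/11 = 16/11.
So producers capture (16/11)/8 = 2/11 of each unit of subsidy.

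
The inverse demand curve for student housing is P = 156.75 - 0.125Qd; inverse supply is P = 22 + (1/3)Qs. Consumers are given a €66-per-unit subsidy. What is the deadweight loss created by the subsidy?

Deadweight loss = €4752

Pre-subsidy: 156.75 - 0.125Q = 22 + (1/3)Q gives Q* = 294 and P* = 120.
With the rebate, buyers effectively pay Pb = Ps − 66, where Ps is the price sellers receive.
On the curves, Pb = 156.75 - 0.125Q and Ps = 22 + (1/3)Q; the wedge Ps − Pb = 66 gives 22 + (1/3)Q − (156.75 - 0.125Q) = 66, so Q' = 438.
Then Pb = 156.75 − 0.125·438 = 102 and Ps = 22 + (1/3)·438 = 168.
The subsidy expands output by 438 − 294 = 144 past the efficient level; on those units the gap between marginal cost and willingness to pay runs from 0 up to 66.
DWL = ½ × 66 × 144 = 4752.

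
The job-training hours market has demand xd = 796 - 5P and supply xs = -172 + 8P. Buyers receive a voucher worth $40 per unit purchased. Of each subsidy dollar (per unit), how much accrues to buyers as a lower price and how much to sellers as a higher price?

Pre-subsidy: 796 - 5P = -172 + 8P gives P* = 968/13, x* = 5508/13.
With the rebate, buyers effectively pay Pb = Ps − 40, where Ps is the price sellers receive.
Demand in terms of Ps becomes xd = 796 − 5(Ps − 40) = 996 - 5Ps. Setting this equal to supply: 996 - 5Ps = -172 + 8Ps, so Ps = 1168/13.
Buyers pay Pb = 1168/13 − 40 = 648/13; x' = -172 + 8·(1168/13) = 7108/13.
Buyers' price falls by P* − Pb = 968/13 − 648/13 = 320/13; sellers' price rises by Ps − P* = 1168/13 − 968/13 = 200/13.

Buyers gain 320/13 per unit; sellers gain 200/13 per unit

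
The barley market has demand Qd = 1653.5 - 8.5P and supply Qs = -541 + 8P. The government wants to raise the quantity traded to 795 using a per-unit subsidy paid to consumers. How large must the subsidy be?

At Q = 795, invert demand for the buyer price: Pb = (1653.5 − 795)/8.5 = 101; invert supply for the seller price: Ps = (795 − (-541))/8 = 167.
The subsidy must fill the gap: s = Ps − Pb = 167 − 101 = 66.

Required subsidy s = 66 per unit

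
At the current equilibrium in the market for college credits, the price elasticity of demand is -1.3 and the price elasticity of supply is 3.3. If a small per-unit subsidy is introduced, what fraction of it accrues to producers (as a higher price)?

Producer share = 13/46

For a small subsidy around the equilibrium, the benefit split depends on the relative slopes, which at a point are proportional to the elasticities.
Buyer share = εs/(εs + |εd|) = 3.3/(3.3 + 1.3) = 33/46; seller share = |εd|/(εs + |εd|) = 13/46.
So producers capture 13/46 of the subsidy.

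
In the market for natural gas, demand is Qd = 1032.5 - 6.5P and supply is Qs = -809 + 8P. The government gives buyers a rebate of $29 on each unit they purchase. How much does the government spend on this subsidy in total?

Pre-subsidy: 1032.5 - 6.5P = -809 + 8P gives P* = 127, Q* = 207.
With the rebate, buyers effectively pay Pb = Ps − 29, where Ps is the price sellers receive.
Demand in terms of Ps becomes Qd = 1032.5 − 6.5(Ps − 29) = 1221 - 6.5Ps. Setting this equal to supply: 1221 - 6.5Ps = -809 + 8Ps, so Ps = 140.
Buyers pay Pb = 140 − 29 = 111; Q' = -809 + 8·140 = 311.
Government outlay = subsidy × quantity = 29 × 311 = 9019.

Government cost = $9019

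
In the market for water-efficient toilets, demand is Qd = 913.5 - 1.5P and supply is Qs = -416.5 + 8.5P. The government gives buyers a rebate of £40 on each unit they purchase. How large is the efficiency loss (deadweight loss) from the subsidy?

Pre-subsidy: 913.5 - 1.5P = -416.5 + 8.5P gives P* = 133, Q* = 714.
With the rebate, buyers effectively pay Pb = Ps − 40, where Ps is the price sellers receive.
Demand in terms of Ps becomes Qd = 913.5 − 1.5(Ps − 40) = 973.5 - 1.5Ps. Setting this equal to supply: 973.5 - 1.5Ps = -416.5 + 8.5Ps, so Ps = 139.
Buyers pay Pb = 139 − 40 = 99; Q' = -416.5 + 8.5·139 = 765.
The subsidy expands output by 765 − 714 = 51 past the efficient level; on those units the gap between marginal cost and willingness to pay runs from 0 up to 40.
DWL = ½ × 40 × 51 = 1020.

Deadweight loss = £1020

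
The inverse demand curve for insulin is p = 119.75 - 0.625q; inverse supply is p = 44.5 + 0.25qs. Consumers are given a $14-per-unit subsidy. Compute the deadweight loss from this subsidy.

Deadweight loss = $112

Pre-subsidy: 119.75 - 0.625q = 44.5 + 0.25q gives q* = 86 and p* = 66.
With the rebate, buyers effectively pay pb = ps − 14, where ps is the price sellers receive.
On the curves, pb = 119.75 - 0.625q and ps = 44.5 + 0.25q; the wedge ps − pb = 14 gives 44.5 + 0.25q − (119.75 - 0.625q) = 14, so q' = 102.
Then pb = 119.75 − 0.625·102 = 56 and ps = 44.5 + 0.25·102 = 70.
The subsidy expands output by 102 − 86 = 16 past the efficient level; on those units the gap between marginal cost and willingness to pay runs from 0 up to 14.
DWL = ½ × 14 × 16 = 112.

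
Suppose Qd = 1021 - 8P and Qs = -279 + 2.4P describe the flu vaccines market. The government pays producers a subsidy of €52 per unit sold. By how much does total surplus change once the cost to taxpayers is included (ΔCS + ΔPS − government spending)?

Pre-subsidy: 1021 - 8P = -279 + 2.4P gives P* = 125, Q* = 21.
With the subsidy, sellers receive Ps = Pb + 52 for each unit, where Pb is the price buyers pay.
Supply in terms of Pb becomes Qs = -279 + 2.4(Pb + 52) = -154.2 + 2.4Pb. Setting this equal to demand: 1021 - 8Pb = -154.2 + 2.4Pb, so Pb = 113.
Sellers receive Ps = 113 + 52 = 165; Q' = 1021 − 8·113 = 117.
ΔCS = ½(21 + 117)(125 − 113) = 828; ΔPS = ½(21 + 117)(165 − 125) = 2760.
Government spending = 52 × 117 = 6084.
Net change = 828 + 2760 − 6084 = -2496. The loss equals the DWL triangle ½·52·96.

Net change in total surplus = -€2496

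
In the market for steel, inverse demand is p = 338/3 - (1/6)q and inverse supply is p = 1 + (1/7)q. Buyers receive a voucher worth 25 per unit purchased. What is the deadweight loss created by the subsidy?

Pre-subsidy: 338/3 - (1/6)q = 1 + (1/7)q gives q* = 4690/13 and p* = 683/13.
With the rebate, buyers effectively pay pb = ps − 25, where ps is the price sellers receive.
On the curves, pb = 338/3 - (1/6)q and ps = 1 + (1/7)q; the wedge ps − pb = 25 gives 1 + (1/7)q − (338/3 - (1/6)q) = 25, so q' = 5740/13.
Then pb = 338/3 − (1/6)·(5740/13) = 508/13 and ps = 1 + (1/7)·(5740/13) = 833/13.
The subsidy expands output by 5740/13 − 4690/13 = 1050/13 past the efficient level; on those units the gap between marginal cost and willingness to pay runs from 0 up to 25.
DWL = ½ × 25 × 1050/13 = 13125/13.

Deadweight loss = 13125/13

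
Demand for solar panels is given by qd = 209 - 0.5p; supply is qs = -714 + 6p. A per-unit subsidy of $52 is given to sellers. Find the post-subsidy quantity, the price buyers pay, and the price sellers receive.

q' = 162; buyers pay $94; sellers receive $146

Pre-subsidy: 209 - 0.5p = -714 + 6p gives p* = 142, q* = 138.
With the subsidy, sellers receive ps = pb + 52 for each unit, where pb is the price buyers pay.
Supply in terms of pb becomes qs = -714 + 6(pb + 52) = -402 + 6pb. Setting this equal to demand: 209 - 0.5pb = -402 + 6pb, so pb = 94.
Sellers receive ps = 94 + 52 = 146; q' = 209 − 0.5·94 = 162.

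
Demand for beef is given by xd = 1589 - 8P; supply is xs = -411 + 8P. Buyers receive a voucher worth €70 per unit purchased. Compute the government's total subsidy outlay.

Pre-subsidy: 1589 - 8P = -411 + 8P gives P* = 125, x* = 589.
With the rebate, buyers effectively pay Pb = Ps − 70, where Ps is the price sellers receive.
Demand in terms of Ps becomes xd = 1589 − 8(Ps − 70) = 2149 - 8Ps. Setting this equal to supply: 2149 - 8Ps = -411 + 8Ps, so Ps = 160.
Buyers pay Pb = 160 − 70 = 90; x' = -411 + 8·160 = 869.
Government outlay = subsidy × quantity = 70 × 869 = 60830.

Government cost = €60830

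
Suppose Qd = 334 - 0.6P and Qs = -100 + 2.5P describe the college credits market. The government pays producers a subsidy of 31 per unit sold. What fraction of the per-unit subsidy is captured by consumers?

Pre-subsidy: 334 - 0.6P = -100 + 2.5P gives P* = 140, Q* = 250.
With the subsidy, sellers receive Ps = Pb + 31 for each unit, where Pb is the price buyers pay.
Supply in terms of Pb becomes Qs = -100 + 2.5(Pb + 31) = -22.5 + 2.5Pb. Setting this equal to demand: 334 - 0.6Pb = -22.5 + 2.5Pb, so Pb = 115.
Sellers receive Ps = 115 + 31 = 146; Q' = 334 − 0.6·115 = 265.
Buyers' price falls by P* − Pb = 140 − 115 = 25; sellers' price rises by Ps − P* = 146 − 140 = 6.
So consumers capture 25/31 = 25/31 of each unit of subsidy.

Consumer share = 25/31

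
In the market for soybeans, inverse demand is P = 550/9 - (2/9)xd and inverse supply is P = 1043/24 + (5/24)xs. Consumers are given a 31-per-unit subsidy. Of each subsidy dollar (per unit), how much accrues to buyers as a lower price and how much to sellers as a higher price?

Pre-subsidy: 550/9 - (2/9)x = 1043/24 + (5/24)x gives x* = 41 and P* = 52.
With the rebate, buyers effectively pay Pb = Ps − 31, where Ps is the price sellers receive.
On the curves, Pb = 550/9 - (2/9)x and Ps = 1043/24 + (5/24)x; the wedge Ps − Pb = 31 gives 1043/24 + (5/24)x − (550/9 - (2/9)x) = 31, so x' = 113.
Then Pb = 550/9 − (2/9)·113 = 36 and Ps = 1043/24 + (5/24)·113 = 67.
Buyers' price falls by P* − Pb = 52 − 36 = 16; sellers' price rises by Ps − P* = 67 − 52 = 15.

Buyers gain 16 per unit; sellers gain 15 per unit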